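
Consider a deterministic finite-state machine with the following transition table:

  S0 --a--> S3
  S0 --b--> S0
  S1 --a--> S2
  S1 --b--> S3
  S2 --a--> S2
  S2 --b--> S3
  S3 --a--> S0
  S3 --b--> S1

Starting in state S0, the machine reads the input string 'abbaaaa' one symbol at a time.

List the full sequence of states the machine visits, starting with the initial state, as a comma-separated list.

Answer: S0, S3, S1, S3, S0, S3, S0, S3

Derivation:
Start: S0
  read 'a': S0 --a--> S3
  read 'b': S3 --b--> S1
  read 'b': S1 --b--> S3
  read 'a': S3 --a--> S0
  read 'a': S0 --a--> S3
  read 'a': S3 --a--> S0
  read 'a': S0 --a--> S3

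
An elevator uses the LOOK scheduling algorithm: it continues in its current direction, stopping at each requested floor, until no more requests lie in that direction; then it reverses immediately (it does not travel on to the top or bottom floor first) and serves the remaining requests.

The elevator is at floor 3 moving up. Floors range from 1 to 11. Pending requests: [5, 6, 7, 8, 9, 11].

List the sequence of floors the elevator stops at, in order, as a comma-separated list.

Current: 3, moving UP
Serve above first (ascending): [5, 6, 7, 8, 9, 11]
Then reverse, serve below (descending): []

Answer: 5, 6, 7, 8, 9, 11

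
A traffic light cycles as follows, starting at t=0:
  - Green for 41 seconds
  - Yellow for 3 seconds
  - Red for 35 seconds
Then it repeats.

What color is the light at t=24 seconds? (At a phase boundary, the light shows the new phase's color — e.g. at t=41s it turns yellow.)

Answer: green

Derivation:
Cycle length = 41 + 3 + 35 = 79s
t = 24, phase_t = 24 mod 79 = 24
24 < 41 (green end) → GREEN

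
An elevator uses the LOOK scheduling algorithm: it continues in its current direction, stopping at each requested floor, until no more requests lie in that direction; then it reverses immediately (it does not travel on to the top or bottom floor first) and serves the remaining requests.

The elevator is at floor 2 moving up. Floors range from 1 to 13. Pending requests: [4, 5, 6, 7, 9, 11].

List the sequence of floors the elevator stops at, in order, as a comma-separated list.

Current: 2, moving UP
Serve above first (ascending): [4, 5, 6, 7, 9, 11]
Then reverse, serve below (descending): []

Answer: 4, 5, 6, 7, 9, 11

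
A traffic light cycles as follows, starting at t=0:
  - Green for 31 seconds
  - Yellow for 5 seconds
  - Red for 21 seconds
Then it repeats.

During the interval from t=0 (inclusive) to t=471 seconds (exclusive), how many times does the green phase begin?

Answer: 9

Derivation:
Cycle = 31+5+21 = 57s
green phase starts at t = k*57 + 0 for k=0,1,2,...
Need k*57+0 < 471 → k < 8.263
k ∈ {0, ..., 8} → 9 starts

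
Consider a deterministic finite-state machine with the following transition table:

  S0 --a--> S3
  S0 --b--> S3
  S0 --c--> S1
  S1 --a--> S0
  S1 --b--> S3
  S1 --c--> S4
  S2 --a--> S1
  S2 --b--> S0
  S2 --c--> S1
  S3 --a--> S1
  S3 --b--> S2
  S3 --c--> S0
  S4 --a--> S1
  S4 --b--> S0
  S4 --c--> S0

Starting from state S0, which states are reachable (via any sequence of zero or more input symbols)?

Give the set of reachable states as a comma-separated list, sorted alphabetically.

BFS from S0:
  visit S0: S0--a-->S3 (new), S0--b-->S3 (seen), S0--c-->S1 (new)
  visit S3: S3--a-->S1 (seen), S3--b-->S2 (new), S3--c-->S0 (seen)
  visit S1: S1--a-->S0 (seen), S1--b-->S3 (seen), S1--c-->S4 (new)
  visit S2: S2--a-->S1 (seen), S2--b-->S0 (seen), S2--c-->S1 (seen)
  visit S4: S4--a-->S1 (seen), S4--b-->S0 (seen), S4--c-->S0 (seen)

Answer: S0, S1, S2, S3, S4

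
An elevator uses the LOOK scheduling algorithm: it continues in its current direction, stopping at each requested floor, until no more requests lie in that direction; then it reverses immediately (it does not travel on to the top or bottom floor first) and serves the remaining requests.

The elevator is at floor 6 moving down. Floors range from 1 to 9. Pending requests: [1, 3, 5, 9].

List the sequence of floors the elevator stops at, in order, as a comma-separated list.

Current: 6, moving DOWN
Serve below first (descending): [5, 3, 1]
Then reverse, serve above (ascending): [9]

Answer: 5, 3, 1, 9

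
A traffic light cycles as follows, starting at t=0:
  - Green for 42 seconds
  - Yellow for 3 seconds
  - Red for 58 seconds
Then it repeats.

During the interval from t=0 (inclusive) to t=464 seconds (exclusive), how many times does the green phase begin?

Answer: 5

Derivation:
Cycle = 42+3+58 = 103s
green phase starts at t = k*103 + 0 for k=0,1,2,...
Need k*103+0 < 464 → k < 4.505
k ∈ {0, ..., 4} → 5 starts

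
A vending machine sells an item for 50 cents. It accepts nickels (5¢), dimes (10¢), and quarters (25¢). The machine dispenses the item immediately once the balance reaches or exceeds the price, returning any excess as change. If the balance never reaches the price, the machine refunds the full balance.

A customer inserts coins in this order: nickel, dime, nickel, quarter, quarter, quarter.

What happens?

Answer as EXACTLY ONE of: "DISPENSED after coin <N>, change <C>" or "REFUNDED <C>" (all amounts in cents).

Price: 50¢
Coin 1 (nickel, 5¢): balance = 5¢
Coin 2 (dime, 10¢): balance = 15¢
Coin 3 (nickel, 5¢): balance = 20¢
Coin 4 (quarter, 25¢): balance = 45¢
Coin 5 (quarter, 25¢): balance = 70¢
  → balance >= price → DISPENSE, change = 70 - 50 = 20¢

Answer: DISPENSED after coin 5, change 20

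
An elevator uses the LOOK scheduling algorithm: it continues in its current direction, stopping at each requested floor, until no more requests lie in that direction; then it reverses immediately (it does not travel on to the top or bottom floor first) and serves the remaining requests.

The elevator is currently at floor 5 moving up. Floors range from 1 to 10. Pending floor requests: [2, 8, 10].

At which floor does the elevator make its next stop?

Current floor: 5, direction: up
Requests above: [8, 10]
Requests below: [2]
Moving up and requests lie above → nearest above is min([8, 10]) = 8

Answer: 8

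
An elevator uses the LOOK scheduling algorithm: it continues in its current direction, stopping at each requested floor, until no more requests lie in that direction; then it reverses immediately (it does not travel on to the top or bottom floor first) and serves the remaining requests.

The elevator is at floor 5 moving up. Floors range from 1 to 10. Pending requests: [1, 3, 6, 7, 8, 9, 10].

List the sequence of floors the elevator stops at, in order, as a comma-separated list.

Answer: 6, 7, 8, 9, 10, 3, 1

Derivation:
Current: 5, moving UP
Serve above first (ascending): [6, 7, 8, 9, 10]
Then reverse, serve below (descending): [3, 1]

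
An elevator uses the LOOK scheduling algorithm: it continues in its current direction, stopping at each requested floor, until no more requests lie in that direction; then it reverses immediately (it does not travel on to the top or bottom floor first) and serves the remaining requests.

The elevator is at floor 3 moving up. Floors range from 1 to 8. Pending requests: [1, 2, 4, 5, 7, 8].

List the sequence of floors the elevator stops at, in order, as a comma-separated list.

Current: 3, moving UP
Serve above first (ascending): [4, 5, 7, 8]
Then reverse, serve below (descending): [2, 1]

Answer: 4, 5, 7, 8, 2, 1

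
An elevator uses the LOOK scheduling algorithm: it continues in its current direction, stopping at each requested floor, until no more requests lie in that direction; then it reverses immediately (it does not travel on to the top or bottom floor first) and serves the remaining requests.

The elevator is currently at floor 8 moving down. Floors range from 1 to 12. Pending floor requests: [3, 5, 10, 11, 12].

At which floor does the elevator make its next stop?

Current floor: 8, direction: down
Requests above: [10, 11, 12]
Requests below: [3, 5]
Moving down and requests lie below → nearest below is max([3, 5]) = 5

Answer: 5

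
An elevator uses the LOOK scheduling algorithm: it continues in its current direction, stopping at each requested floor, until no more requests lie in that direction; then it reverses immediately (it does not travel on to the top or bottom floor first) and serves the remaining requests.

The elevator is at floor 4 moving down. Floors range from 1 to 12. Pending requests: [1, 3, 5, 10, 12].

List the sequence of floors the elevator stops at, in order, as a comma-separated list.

Current: 4, moving DOWN
Serve below first (descending): [3, 1]
Then reverse, serve above (ascending): [5, 10, 12]

Answer: 3, 1, 5, 10, 12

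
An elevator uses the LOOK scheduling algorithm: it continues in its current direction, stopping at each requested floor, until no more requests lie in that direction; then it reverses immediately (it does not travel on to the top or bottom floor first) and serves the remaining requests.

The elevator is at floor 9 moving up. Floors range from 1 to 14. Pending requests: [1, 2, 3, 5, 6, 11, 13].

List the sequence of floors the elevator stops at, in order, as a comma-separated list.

Answer: 11, 13, 6, 5, 3, 2, 1

Derivation:
Current: 9, moving UP
Serve above first (ascending): [11, 13]
Then reverse, serve below (descending): [6, 5, 3, 2, 1]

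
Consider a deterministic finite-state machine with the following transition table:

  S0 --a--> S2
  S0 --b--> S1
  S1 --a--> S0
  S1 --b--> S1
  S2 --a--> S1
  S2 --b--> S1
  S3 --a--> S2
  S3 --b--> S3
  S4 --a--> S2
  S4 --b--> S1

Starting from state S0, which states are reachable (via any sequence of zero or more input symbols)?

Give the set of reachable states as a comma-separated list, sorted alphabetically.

Answer: S0, S1, S2

Derivation:
BFS from S0:
  visit S0: S0--a-->S2 (new), S0--b-->S1 (new)
  visit S2: S2--a-->S1 (seen), S2--b-->S1 (seen)
  visit S1: S1--a-->S0 (seen), S1--b-->S1 (seen)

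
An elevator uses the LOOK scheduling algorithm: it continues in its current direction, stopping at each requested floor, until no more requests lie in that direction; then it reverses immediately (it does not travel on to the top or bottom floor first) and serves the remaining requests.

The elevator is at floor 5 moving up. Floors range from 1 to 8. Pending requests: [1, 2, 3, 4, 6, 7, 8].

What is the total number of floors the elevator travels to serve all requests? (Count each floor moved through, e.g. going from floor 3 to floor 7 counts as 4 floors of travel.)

Start at floor 5 moving up, LOOK stop order: [6, 7, 8, 4, 3, 2, 1]
  5 → 6: |6-5| = 1, total = 1
  6 → 7: |7-6| = 1, total = 2
  7 → 8: |8-7| = 1, total = 3
  8 → 4: |4-8| = 4, total = 7
  4 → 3: |3-4| = 1, total = 8
  3 → 2: |2-3| = 1, total = 9
  2 → 1: |1-2| = 1, total = 10

Answer: 10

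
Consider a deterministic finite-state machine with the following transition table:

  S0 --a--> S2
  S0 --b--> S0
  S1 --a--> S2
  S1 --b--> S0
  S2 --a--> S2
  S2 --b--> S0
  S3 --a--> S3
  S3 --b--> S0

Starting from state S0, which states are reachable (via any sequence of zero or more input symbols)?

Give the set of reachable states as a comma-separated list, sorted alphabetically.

BFS from S0:
  visit S0: S0--a-->S2 (new), S0--b-->S0 (seen)
  visit S2: S2--a-->S2 (seen), S2--b-->S0 (seen)

Answer: S0, S2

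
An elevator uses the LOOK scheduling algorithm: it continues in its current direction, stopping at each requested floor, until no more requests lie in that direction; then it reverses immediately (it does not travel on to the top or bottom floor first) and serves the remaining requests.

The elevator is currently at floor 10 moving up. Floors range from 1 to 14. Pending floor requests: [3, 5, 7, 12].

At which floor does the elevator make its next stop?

Answer: 12

Derivation:
Current floor: 10, direction: up
Requests above: [12]
Requests below: [3, 5, 7]
Moving up and requests lie above → nearest above is min([12]) = 12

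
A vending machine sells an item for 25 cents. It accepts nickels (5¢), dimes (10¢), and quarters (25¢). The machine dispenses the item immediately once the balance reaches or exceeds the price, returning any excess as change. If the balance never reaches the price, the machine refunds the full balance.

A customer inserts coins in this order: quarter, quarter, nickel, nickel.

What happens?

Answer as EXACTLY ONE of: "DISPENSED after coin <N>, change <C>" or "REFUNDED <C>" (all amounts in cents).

Price: 25¢
Coin 1 (quarter, 25¢): balance = 25¢
  → balance >= price → DISPENSE, change = 25 - 25 = 0¢

Answer: DISPENSED after coin 1, change 0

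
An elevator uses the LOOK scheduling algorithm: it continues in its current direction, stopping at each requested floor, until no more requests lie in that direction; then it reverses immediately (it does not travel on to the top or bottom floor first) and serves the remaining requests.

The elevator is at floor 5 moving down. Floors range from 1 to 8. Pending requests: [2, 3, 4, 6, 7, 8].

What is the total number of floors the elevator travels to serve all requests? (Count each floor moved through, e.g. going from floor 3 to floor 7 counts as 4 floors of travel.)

Start at floor 5 moving down, LOOK stop order: [4, 3, 2, 6, 7, 8]
  5 → 4: |4-5| = 1, total = 1
  4 → 3: |3-4| = 1, total = 2
  3 → 2: |2-3| = 1, total = 3
  2 → 6: |6-2| = 4, total = 7
  6 → 7: |7-6| = 1, total = 8
  7 → 8: |8-7| = 1, total = 9

Answer: 9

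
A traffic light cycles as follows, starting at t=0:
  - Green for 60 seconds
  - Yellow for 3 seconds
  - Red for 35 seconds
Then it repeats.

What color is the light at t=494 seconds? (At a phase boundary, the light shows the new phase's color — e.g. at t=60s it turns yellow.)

Cycle length = 60 + 3 + 35 = 98s
t = 494, phase_t = 494 mod 98 = 4
4 < 60 (green end) → GREEN

Answer: green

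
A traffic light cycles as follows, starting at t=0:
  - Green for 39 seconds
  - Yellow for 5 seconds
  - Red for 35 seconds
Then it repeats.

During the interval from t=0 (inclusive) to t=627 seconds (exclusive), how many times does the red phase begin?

Cycle = 39+5+35 = 79s
red phase starts at t = k*79 + 44 for k=0,1,2,...
Need k*79+44 < 627 → k < 7.380
k ∈ {0, ..., 7} → 8 starts

Answer: 8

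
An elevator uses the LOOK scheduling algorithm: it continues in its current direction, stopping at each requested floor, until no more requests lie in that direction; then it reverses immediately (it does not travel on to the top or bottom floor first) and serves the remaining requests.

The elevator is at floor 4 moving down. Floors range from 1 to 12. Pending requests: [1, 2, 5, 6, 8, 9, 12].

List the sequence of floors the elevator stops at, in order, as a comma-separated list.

Answer: 2, 1, 5, 6, 8, 9, 12

Derivation:
Current: 4, moving DOWN
Serve below first (descending): [2, 1]
Then reverse, serve above (ascending): [5, 6, 8, 9, 12]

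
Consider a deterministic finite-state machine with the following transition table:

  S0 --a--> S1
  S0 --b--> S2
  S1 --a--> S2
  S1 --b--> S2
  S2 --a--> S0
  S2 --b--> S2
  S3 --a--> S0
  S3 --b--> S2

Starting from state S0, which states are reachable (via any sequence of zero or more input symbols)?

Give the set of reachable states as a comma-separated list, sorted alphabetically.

Answer: S0, S1, S2

Derivation:
BFS from S0:
  visit S0: S0--a-->S1 (new), S0--b-->S2 (new)
  visit S1: S1--a-->S2 (seen), S1--b-->S2 (seen)
  visit S2: S2--a-->S0 (seen), S2--b-->S2 (seen)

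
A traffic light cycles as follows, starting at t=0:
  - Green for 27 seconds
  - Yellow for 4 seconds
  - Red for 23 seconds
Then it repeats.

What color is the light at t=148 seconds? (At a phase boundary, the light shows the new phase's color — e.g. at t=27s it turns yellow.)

Answer: red

Derivation:
Cycle length = 27 + 4 + 23 = 54s
t = 148, phase_t = 148 mod 54 = 40
40 >= 31 → RED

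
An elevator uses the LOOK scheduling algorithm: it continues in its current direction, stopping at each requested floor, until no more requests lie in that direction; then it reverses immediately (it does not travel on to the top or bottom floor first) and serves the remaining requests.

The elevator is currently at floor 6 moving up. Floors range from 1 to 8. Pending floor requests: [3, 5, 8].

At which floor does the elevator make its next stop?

Current floor: 6, direction: up
Requests above: [8]
Requests below: [3, 5]
Moving up and requests lie above → nearest above is min([8]) = 8

Answer: 8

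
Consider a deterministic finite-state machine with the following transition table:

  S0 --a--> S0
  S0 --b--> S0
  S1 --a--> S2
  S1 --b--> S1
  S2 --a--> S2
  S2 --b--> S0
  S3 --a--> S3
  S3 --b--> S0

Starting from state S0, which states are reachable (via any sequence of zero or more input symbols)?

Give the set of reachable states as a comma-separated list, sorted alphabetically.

BFS from S0:
  visit S0: S0--a-->S0 (seen), S0--b-->S0 (seen)

Answer: S0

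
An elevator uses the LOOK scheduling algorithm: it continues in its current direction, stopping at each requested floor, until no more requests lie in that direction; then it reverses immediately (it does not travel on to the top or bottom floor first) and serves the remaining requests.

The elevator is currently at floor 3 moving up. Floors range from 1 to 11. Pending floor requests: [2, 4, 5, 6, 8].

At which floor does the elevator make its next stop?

Current floor: 3, direction: up
Requests above: [4, 5, 6, 8]
Requests below: [2]
Moving up and requests lie above → nearest above is min([4, 5, 6, 8]) = 4

Answer: 4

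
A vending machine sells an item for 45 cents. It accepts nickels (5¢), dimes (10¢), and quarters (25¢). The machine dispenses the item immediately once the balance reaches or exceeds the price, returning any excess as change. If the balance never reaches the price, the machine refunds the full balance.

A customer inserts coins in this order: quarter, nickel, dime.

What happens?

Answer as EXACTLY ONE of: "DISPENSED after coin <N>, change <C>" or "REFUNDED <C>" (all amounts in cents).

Answer: REFUNDED 40

Derivation:
Price: 45¢
Coin 1 (quarter, 25¢): balance = 25¢
Coin 2 (nickel, 5¢): balance = 30¢
Coin 3 (dime, 10¢): balance = 40¢
All coins inserted, balance 40¢ < price 45¢ → REFUND 40¢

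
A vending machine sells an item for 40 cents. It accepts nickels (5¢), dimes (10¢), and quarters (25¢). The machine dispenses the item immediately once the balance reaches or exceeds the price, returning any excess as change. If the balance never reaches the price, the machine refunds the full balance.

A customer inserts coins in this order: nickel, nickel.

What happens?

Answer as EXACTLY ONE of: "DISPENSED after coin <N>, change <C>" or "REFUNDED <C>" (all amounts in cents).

Answer: REFUNDED 10

Derivation:
Price: 40¢
Coin 1 (nickel, 5¢): balance = 5¢
Coin 2 (nickel, 5¢): balance = 10¢
All coins inserted, balance 10¢ < price 40¢ → REFUND 10¢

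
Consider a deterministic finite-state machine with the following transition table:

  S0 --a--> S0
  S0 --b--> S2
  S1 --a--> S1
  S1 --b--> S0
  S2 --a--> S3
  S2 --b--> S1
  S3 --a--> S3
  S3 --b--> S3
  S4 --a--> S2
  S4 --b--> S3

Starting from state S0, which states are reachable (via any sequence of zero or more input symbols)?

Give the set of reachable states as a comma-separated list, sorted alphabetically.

Answer: S0, S1, S2, S3

Derivation:
BFS from S0:
  visit S0: S0--a-->S0 (seen), S0--b-->S2 (new)
  visit S2: S2--a-->S3 (new), S2--b-->S1 (new)
  visit S3: S3--a-->S3 (seen), S3--b-->S3 (seen)
  visit S1: S1--a-->S1 (seen), S1--b-->S0 (seen)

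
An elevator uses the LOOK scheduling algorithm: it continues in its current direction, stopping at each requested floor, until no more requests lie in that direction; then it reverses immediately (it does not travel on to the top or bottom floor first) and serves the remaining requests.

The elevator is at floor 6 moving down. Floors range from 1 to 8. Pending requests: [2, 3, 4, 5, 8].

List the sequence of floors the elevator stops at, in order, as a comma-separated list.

Current: 6, moving DOWN
Serve below first (descending): [5, 4, 3, 2]
Then reverse, serve above (ascending): [8]

Answer: 5, 4, 3, 2, 8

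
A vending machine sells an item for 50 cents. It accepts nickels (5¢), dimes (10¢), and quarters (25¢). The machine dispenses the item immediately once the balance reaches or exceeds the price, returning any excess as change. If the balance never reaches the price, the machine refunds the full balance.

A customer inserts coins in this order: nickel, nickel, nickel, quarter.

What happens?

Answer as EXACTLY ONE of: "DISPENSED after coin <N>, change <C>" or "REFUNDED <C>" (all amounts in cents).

Answer: REFUNDED 40

Derivation:
Price: 50¢
Coin 1 (nickel, 5¢): balance = 5¢
Coin 2 (nickel, 5¢): balance = 10¢
Coin 3 (nickel, 5¢): balance = 15¢
Coin 4 (quarter, 25¢): balance = 40¢
All coins inserted, balance 40¢ < price 50¢ → REFUND 40¢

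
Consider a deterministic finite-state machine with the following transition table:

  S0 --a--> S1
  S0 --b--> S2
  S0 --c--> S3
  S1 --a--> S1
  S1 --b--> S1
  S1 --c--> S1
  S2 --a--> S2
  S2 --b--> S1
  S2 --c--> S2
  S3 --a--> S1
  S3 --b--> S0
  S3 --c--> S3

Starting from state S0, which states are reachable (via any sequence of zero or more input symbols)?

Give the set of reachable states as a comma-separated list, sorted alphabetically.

Answer: S0, S1, S2, S3

Derivation:
BFS from S0:
  visit S0: S0--a-->S1 (new), S0--b-->S2 (new), S0--c-->S3 (new)
  visit S1: S1--a-->S1 (seen), S1--b-->S1 (seen), S1--c-->S1 (seen)
  visit S2: S2--a-->S2 (seen), S2--b-->S1 (seen), S2--c-->S2 (seen)
  visit S3: S3--a-->S1 (seen), S3--b-->S0 (seen), S3--c-->S3 (seen)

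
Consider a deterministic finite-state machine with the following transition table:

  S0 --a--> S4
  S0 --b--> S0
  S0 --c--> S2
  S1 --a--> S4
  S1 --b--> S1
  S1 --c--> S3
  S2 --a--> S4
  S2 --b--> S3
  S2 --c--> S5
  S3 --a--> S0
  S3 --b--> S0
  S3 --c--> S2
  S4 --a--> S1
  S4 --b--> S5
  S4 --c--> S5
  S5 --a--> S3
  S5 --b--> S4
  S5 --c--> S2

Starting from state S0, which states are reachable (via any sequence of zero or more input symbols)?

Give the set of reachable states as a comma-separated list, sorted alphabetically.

Answer: S0, S1, S2, S3, S4, S5

Derivation:
BFS from S0:
  visit S0: S0--a-->S4 (new), S0--b-->S0 (seen), S0--c-->S2 (new)
  visit S4: S4--a-->S1 (new), S4--b-->S5 (new), S4--c-->S5 (seen)
  visit S2: S2--a-->S4 (seen), S2--b-->S3 (new), S2--c-->S5 (seen)
  visit S1: S1--a-->S4 (seen), S1--b-->S1 (seen), S1--c-->S3 (seen)
  visit S5: S5--a-->S3 (seen), S5--b-->S4 (seen), S5--c-->S2 (seen)
  visit S3: S3--a-->S0 (seen), S3--b-->S0 (seen), S3--c-->S2 (seen)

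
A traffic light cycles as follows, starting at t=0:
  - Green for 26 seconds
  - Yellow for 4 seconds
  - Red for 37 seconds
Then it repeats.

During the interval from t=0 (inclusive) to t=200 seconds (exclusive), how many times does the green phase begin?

Cycle = 26+4+37 = 67s
green phase starts at t = k*67 + 0 for k=0,1,2,...
Need k*67+0 < 200 → k < 2.985
k ∈ {0, ..., 2} → 3 starts

Answer: 3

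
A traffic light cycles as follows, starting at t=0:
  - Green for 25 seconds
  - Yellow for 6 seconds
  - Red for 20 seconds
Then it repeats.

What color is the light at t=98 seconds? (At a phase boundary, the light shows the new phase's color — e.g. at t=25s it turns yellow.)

Cycle length = 25 + 6 + 20 = 51s
t = 98, phase_t = 98 mod 51 = 47
47 >= 31 → RED

Answer: red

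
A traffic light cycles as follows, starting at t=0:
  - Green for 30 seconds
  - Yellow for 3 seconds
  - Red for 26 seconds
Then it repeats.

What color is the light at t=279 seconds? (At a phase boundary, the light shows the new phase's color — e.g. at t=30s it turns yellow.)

Answer: red

Derivation:
Cycle length = 30 + 3 + 26 = 59s
t = 279, phase_t = 279 mod 59 = 43
43 >= 33 → RED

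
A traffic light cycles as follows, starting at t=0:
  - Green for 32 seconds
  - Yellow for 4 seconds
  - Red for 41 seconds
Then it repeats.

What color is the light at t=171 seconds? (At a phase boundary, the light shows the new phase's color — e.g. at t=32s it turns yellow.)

Answer: green

Derivation:
Cycle length = 32 + 4 + 41 = 77s
t = 171, phase_t = 171 mod 77 = 17
17 < 32 (green end) → GREEN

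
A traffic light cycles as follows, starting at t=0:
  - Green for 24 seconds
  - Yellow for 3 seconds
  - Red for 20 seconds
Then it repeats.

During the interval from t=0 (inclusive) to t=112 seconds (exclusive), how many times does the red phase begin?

Answer: 2

Derivation:
Cycle = 24+3+20 = 47s
red phase starts at t = k*47 + 27 for k=0,1,2,...
Need k*47+27 < 112 → k < 1.809
k ∈ {0, ..., 1} → 2 starts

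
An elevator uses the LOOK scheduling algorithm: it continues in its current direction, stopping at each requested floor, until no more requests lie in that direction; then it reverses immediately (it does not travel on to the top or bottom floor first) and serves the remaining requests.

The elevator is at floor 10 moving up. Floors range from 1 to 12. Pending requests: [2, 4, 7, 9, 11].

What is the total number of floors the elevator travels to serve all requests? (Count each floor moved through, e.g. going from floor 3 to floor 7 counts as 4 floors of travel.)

Start at floor 10 moving up, LOOK stop order: [11, 9, 7, 4, 2]
  10 → 11: |11-10| = 1, total = 1
  11 → 9: |9-11| = 2, total = 3
  9 → 7: |7-9| = 2, total = 5
  7 → 4: |4-7| = 3, total = 8
  4 → 2: |2-4| = 2, total = 10

Answer: 10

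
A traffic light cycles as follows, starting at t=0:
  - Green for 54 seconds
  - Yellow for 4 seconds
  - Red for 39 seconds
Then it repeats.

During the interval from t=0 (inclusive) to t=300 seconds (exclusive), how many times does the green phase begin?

Answer: 4

Derivation:
Cycle = 54+4+39 = 97s
green phase starts at t = k*97 + 0 for k=0,1,2,...
Need k*97+0 < 300 → k < 3.093
k ∈ {0, ..., 3} → 4 starts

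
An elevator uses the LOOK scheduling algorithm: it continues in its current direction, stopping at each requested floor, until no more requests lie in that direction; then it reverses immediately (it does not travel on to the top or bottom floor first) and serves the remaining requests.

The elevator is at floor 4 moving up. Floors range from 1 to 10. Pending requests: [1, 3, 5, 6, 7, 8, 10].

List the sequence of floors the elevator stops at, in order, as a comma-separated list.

Answer: 5, 6, 7, 8, 10, 3, 1

Derivation:
Current: 4, moving UP
Serve above first (ascending): [5, 6, 7, 8, 10]
Then reverse, serve below (descending): [3, 1]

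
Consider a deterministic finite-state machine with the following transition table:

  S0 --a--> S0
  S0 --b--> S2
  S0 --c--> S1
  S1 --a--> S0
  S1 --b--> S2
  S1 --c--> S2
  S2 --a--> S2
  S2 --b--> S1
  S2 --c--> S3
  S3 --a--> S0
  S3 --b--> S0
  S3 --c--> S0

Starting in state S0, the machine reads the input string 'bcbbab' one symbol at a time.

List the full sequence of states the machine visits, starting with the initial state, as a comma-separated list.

Answer: S0, S2, S3, S0, S2, S2, S1

Derivation:
Start: S0
  read 'b': S0 --b--> S2
  read 'c': S2 --c--> S3
  read 'b': S3 --b--> S0
  read 'b': S0 --b--> S2
  read 'a': S2 --a--> S2
  read 'b': S2 --b--> S1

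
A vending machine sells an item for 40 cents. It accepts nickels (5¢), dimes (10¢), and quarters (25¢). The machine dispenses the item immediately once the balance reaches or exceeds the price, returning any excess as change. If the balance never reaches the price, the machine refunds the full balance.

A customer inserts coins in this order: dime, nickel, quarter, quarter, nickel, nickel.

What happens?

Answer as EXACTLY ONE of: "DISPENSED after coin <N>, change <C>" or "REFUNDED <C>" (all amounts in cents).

Answer: DISPENSED after coin 3, change 0

Derivation:
Price: 40¢
Coin 1 (dime, 10¢): balance = 10¢
Coin 2 (nickel, 5¢): balance = 15¢
Coin 3 (quarter, 25¢): balance = 40¢
  → balance >= price → DISPENSE, change = 40 - 40 = 0¢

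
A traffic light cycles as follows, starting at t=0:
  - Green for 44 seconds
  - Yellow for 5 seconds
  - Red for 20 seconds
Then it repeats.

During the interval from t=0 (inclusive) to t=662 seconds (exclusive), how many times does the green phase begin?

Answer: 10

Derivation:
Cycle = 44+5+20 = 69s
green phase starts at t = k*69 + 0 for k=0,1,2,...
Need k*69+0 < 662 → k < 9.594
k ∈ {0, ..., 9} → 10 starts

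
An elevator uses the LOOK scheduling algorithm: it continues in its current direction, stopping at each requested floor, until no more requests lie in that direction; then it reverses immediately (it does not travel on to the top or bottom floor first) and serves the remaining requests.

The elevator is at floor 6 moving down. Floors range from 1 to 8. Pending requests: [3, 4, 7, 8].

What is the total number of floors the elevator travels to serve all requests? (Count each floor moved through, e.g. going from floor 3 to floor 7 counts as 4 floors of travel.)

Answer: 8

Derivation:
Start at floor 6 moving down, LOOK stop order: [4, 3, 7, 8]
  6 → 4: |4-6| = 2, total = 2
  4 → 3: |3-4| = 1, total = 3
  3 → 7: |7-3| = 4, total = 7
  7 → 8: |8-7| = 1, total = 8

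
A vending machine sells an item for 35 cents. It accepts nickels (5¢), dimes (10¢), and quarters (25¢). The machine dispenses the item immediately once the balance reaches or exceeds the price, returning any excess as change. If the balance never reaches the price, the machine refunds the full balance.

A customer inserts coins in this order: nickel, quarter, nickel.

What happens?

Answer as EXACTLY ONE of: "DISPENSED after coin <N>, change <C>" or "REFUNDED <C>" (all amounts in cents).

Price: 35¢
Coin 1 (nickel, 5¢): balance = 5¢
Coin 2 (quarter, 25¢): balance = 30¢
Coin 3 (nickel, 5¢): balance = 35¢
  → balance >= price → DISPENSE, change = 35 - 35 = 0¢

Answer: DISPENSED after coin 3, change 0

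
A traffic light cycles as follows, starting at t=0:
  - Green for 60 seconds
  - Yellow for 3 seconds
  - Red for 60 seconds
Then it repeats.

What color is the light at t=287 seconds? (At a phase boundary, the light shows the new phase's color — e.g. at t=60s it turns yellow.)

Cycle length = 60 + 3 + 60 = 123s
t = 287, phase_t = 287 mod 123 = 41
41 < 60 (green end) → GREEN

Answer: green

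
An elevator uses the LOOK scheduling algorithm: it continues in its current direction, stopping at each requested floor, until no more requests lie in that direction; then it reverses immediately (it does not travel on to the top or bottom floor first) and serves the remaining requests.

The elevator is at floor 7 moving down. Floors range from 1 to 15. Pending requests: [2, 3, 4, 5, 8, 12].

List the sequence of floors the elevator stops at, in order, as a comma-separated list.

Current: 7, moving DOWN
Serve below first (descending): [5, 4, 3, 2]
Then reverse, serve above (ascending): [8, 12]

Answer: 5, 4, 3, 2, 8, 12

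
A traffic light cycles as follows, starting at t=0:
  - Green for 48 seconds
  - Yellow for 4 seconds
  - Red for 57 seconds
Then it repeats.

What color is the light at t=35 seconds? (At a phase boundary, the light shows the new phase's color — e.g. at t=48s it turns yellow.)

Cycle length = 48 + 4 + 57 = 109s
t = 35, phase_t = 35 mod 109 = 35
35 < 48 (green end) → GREEN

Answer: green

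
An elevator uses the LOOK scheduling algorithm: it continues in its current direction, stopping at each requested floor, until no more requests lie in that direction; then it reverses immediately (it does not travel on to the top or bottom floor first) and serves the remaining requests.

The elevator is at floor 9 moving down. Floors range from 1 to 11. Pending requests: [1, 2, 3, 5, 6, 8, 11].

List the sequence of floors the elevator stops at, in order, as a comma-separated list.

Current: 9, moving DOWN
Serve below first (descending): [8, 6, 5, 3, 2, 1]
Then reverse, serve above (ascending): [11]

Answer: 8, 6, 5, 3, 2, 1, 11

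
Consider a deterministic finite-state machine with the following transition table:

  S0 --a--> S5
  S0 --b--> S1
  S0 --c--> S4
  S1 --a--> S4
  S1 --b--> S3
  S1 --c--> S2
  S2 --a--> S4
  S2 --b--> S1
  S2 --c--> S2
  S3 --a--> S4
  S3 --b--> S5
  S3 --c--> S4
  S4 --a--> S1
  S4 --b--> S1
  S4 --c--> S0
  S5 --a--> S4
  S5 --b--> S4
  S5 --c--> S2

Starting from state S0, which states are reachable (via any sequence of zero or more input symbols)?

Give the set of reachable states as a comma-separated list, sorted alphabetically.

BFS from S0:
  visit S0: S0--a-->S5 (new), S0--b-->S1 (new), S0--c-->S4 (new)
  visit S5: S5--a-->S4 (seen), S5--b-->S4 (seen), S5--c-->S2 (new)
  visit S1: S1--a-->S4 (seen), S1--b-->S3 (new), S1--c-->S2 (seen)
  visit S4: S4--a-->S1 (seen), S4--b-->S1 (seen), S4--c-->S0 (seen)
  visit S2: S2--a-->S4 (seen), S2--b-->S1 (seen), S2--c-->S2 (seen)
  visit S3: S3--a-->S4 (seen), S3--b-->S5 (seen), S3--c-->S4 (seen)

Answer: S0, S1, S2, S3, S4, S5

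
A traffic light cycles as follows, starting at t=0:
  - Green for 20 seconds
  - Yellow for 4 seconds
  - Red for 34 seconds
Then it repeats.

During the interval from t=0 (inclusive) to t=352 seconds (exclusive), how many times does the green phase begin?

Answer: 7

Derivation:
Cycle = 20+4+34 = 58s
green phase starts at t = k*58 + 0 for k=0,1,2,...
Need k*58+0 < 352 → k < 6.069
k ∈ {0, ..., 6} → 7 starts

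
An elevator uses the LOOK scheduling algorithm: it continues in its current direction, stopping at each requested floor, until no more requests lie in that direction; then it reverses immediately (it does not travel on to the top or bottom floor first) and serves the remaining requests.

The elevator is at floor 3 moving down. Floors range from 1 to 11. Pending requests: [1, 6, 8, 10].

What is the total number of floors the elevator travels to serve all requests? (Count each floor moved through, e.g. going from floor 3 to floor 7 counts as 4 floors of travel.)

Start at floor 3 moving down, LOOK stop order: [1, 6, 8, 10]
  3 → 1: |1-3| = 2, total = 2
  1 → 6: |6-1| = 5, total = 7
  6 → 8: |8-6| = 2, total = 9
  8 → 10: |10-8| = 2, total = 11

Answer: 11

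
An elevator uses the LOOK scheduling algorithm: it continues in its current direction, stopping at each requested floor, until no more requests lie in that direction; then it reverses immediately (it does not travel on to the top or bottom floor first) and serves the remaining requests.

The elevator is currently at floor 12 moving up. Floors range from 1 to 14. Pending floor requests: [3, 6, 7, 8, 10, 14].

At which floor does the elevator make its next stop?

Current floor: 12, direction: up
Requests above: [14]
Requests below: [3, 6, 7, 8, 10]
Moving up and requests lie above → nearest above is min([14]) = 14

Answer: 14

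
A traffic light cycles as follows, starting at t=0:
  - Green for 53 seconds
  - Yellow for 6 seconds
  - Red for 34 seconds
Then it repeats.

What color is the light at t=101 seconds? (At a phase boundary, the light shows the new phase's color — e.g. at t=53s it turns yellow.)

Answer: green

Derivation:
Cycle length = 53 + 6 + 34 = 93s
t = 101, phase_t = 101 mod 93 = 8
8 < 53 (green end) → GREEN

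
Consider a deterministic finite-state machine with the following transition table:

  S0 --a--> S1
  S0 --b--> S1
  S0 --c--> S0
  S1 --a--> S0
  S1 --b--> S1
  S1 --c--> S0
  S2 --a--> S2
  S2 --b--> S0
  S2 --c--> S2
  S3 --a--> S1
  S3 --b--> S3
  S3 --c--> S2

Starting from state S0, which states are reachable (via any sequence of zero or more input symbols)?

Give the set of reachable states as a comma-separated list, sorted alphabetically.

BFS from S0:
  visit S0: S0--a-->S1 (new), S0--b-->S1 (seen), S0--c-->S0 (seen)
  visit S1: S1--a-->S0 (seen), S1--b-->S1 (seen), S1--c-->S0 (seen)

Answer: S0, S1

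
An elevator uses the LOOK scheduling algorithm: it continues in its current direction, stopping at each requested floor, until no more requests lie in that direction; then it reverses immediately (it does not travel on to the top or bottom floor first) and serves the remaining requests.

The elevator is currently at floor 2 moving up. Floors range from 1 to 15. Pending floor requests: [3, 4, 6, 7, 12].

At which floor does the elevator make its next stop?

Answer: 3

Derivation:
Current floor: 2, direction: up
Requests above: [3, 4, 6, 7, 12]
Requests below: []
Moving up and requests lie above → nearest above is min([3, 4, 6, 7, 12]) = 3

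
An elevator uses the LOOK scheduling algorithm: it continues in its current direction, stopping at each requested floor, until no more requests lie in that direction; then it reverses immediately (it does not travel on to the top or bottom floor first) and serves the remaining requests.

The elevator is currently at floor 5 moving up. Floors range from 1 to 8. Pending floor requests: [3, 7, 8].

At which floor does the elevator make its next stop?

Answer: 7

Derivation:
Current floor: 5, direction: up
Requests above: [7, 8]
Requests below: [3]
Moving up and requests lie above → nearest above is min([7, 8]) = 7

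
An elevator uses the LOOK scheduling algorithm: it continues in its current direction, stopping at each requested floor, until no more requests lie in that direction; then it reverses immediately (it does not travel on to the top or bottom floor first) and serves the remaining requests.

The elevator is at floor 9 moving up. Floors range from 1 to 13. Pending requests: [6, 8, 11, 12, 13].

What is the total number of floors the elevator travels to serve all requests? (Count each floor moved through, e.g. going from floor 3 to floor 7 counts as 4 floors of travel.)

Answer: 11

Derivation:
Start at floor 9 moving up, LOOK stop order: [11, 12, 13, 8, 6]
  9 → 11: |11-9| = 2, total = 2
  11 → 12: |12-11| = 1, total = 3
  12 → 13: |13-12| = 1, total = 4
  13 → 8: |8-13| = 5, total = 9
  8 → 6: |6-8| = 2, total = 11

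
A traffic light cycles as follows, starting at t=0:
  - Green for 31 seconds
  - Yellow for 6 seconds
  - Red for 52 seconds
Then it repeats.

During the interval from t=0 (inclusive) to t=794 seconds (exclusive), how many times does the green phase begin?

Answer: 9

Derivation:
Cycle = 31+6+52 = 89s
green phase starts at t = k*89 + 0 for k=0,1,2,...
Need k*89+0 < 794 → k < 8.921
k ∈ {0, ..., 8} → 9 starts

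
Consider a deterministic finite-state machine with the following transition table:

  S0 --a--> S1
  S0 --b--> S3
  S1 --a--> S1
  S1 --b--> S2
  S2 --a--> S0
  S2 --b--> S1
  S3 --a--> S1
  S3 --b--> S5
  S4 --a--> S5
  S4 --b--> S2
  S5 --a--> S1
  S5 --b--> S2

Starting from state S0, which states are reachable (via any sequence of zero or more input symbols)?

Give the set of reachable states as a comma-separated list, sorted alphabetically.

BFS from S0:
  visit S0: S0--a-->S1 (new), S0--b-->S3 (new)
  visit S1: S1--a-->S1 (seen), S1--b-->S2 (new)
  visit S3: S3--a-->S1 (seen), S3--b-->S5 (new)
  visit S2: S2--a-->S0 (seen), S2--b-->S1 (seen)
  visit S5: S5--a-->S1 (seen), S5--b-->S2 (seen)

Answer: S0, S1, S2, S3, S5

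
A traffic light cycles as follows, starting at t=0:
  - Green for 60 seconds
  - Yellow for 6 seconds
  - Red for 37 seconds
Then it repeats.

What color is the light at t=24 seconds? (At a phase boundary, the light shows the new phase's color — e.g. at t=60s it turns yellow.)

Cycle length = 60 + 6 + 37 = 103s
t = 24, phase_t = 24 mod 103 = 24
24 < 60 (green end) → GREEN

Answer: green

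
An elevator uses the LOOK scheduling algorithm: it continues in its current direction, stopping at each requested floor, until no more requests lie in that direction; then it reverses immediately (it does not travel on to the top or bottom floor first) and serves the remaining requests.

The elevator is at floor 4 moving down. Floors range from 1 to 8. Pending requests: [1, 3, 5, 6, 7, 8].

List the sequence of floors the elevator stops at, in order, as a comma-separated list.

Answer: 3, 1, 5, 6, 7, 8

Derivation:
Current: 4, moving DOWN
Serve below first (descending): [3, 1]
Then reverse, serve above (ascending): [5, 6, 7, 8]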